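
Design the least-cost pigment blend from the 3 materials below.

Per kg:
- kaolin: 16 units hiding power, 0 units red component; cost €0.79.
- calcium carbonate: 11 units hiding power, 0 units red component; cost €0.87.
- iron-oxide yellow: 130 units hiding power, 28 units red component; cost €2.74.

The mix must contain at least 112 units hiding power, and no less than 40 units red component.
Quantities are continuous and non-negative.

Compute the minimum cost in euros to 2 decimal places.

€3.91

Treat it as an LP. Let x1 = kg of kaolin, x2 = kg of calcium carbonate, x3 = kg of iron-oxide yellow.
Minimise 0.79x1 + 0.87x2 + 2.74x3 with:
  16x1 + 11x2 + 130x3 ≥ 112   (hiding power)
  28x3 ≥ 40   (red component)
  x1, x2, x3 ≥ 0.
The minimum-cost mix takes nothing from kaolin, calcium carbonate — only iron-oxide yellow. Binding constraint: red component.
Solving gives x3 = 1.4286.
Cost = 2.74·1.4286 = 3.9144.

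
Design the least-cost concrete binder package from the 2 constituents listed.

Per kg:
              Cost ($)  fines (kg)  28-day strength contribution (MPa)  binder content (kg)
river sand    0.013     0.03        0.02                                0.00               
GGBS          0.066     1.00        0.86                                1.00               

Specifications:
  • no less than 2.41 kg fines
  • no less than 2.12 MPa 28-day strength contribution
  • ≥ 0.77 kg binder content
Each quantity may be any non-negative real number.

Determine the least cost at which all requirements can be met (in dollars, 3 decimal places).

Set it up as a linear program. Let x1 = kg of river sand, x2 = kg of GGBS.
Minimise 0.013x1 + 0.066x2 s.t.:
  0.03x1 + 1x2 ≥ 2.41   (fines)
  0.02x1 + 0.86x2 ≥ 2.12   (28-day strength contribution)
  1x2 ≥ 0.77   (binder content)
  x1, x2 ≥ 0.
At the optimum only GGBS is positive (river sand = 0). Binding constraint: 28-day strength contribution.
That vertex is x2 = 2.465.
Hence cost = 0.066·2.465 = $0.16269.

$0.163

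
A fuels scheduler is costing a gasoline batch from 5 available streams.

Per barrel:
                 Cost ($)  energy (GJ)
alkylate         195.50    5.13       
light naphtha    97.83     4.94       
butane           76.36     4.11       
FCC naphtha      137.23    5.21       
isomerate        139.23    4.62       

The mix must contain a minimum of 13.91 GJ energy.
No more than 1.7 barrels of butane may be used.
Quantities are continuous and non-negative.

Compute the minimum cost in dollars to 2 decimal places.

$266.91

Treat it as an LP. Let x1 = barrels of alkylate, x2 = barrels of light naphtha, x3 = barrels of butane, x4 = barrels of FCC naphtha, x5 = barrels of isomerate.
Minimise 195.5x1 + 97.83x2 + 76.36x3 + 137.23x4 + 139.23x5 s.t.:
  5.13x1 + 4.94x2 + 4.11x3 + 5.21x4 + 4.62x5 ≥ 13.91   (energy)
  x3 ≤ 1.7
  x1, x2, x3, x4, x5 ≥ 0.
The cheapest feasible vertex uses only light naphtha, butane; alkylate, FCC naphtha, isomerate are not used. Binding constraints: energy and the butane cap.
That vertex is x2 = 1.4014, x3 = 1.7.
Objective = 97.83·1.4014 + 76.36·1.7 = 266.9110.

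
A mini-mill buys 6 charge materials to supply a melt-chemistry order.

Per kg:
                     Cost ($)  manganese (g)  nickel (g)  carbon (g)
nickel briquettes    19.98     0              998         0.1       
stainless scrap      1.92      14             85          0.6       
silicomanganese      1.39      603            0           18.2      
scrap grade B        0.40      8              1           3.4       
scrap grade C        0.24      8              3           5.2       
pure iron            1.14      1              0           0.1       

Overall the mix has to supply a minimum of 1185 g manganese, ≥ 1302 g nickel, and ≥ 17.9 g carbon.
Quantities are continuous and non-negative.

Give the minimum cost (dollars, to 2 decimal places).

Set it up as a linear program. Let x1 = kg of nickel briquettes, x2 = kg of stainless scrap, x3 = kg of silicomanganese, x4 = kg of scrap grade B, x5 = kg of scrap grade C, x6 = kg of pure iron.
Minimize 19.98x1 + 1.92x2 + 1.39x3 + 0.4x4 + 0.24x5 + 1.14x6 with:
  14x2 + 603x3 + 8x4 + 8x5 + 1x6 ≥ 1185   (manganese)
  998x1 + 85x2 + 1x4 + 3x5 ≥ 1302   (nickel)
  0.1x1 + 0.6x2 + 18.2x3 + 3.4x4 + 5.2x5 + 0.1x6 ≥ 17.9   (carbon)
  x1, x2, x3, x4, x5, x6 ≥ 0.
At the optimum only nickel briquettes, silicomanganese are positive (stainless scrap, scrap grade B, scrap grade C, pure iron = 0). The manganese and nickel requirements are met with equality.
So nickel briquettes = 1.3046 kg, silicomanganese = 1.9652 kg.
Hence cost = 19.98·1.3046 + 1.39·1.9652 = $28.7975.

$28.80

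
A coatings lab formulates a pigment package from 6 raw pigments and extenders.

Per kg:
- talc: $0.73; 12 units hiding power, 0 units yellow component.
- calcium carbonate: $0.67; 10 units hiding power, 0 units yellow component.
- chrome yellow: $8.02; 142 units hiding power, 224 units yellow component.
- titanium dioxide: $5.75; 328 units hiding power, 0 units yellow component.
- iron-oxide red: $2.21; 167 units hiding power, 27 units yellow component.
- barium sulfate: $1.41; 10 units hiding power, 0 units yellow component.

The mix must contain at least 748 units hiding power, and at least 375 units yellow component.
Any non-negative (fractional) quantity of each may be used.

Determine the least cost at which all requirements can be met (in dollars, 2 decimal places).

$17.66

Set it up as a linear program. Let x1 = kg of talc, x2 = kg of calcium carbonate, x3 = kg of chrome yellow, x4 = kg of titanium dioxide, x5 = kg of iron-oxide red, x6 = kg of barium sulfate.
min 0.73x1 + 0.67x2 + 8.02x3 + 5.75x4 + 2.21x5 + 1.41x6 subject to:
  12x1 + 10x2 + 142x3 + 328x4 + 167x5 + 10x6 ≥ 748   (hiding power)
  224x3 + 27x5 ≥ 375   (yellow component)
  x1, x2, x3, x4, x5, x6 ≥ 0.
The optimal basis is {chrome yellow, iron-oxide red}; talc, calcium carbonate, titanium dioxide, barium sulfate drop out. The hiding power and yellow component requirements are met with equality.
Optimal quantities: chrome yellow = 1.264 kg, iron-oxide red = 3.404 kg.
Hence cost = 8.02·1.264 + 2.21·3.404 = $17.6601.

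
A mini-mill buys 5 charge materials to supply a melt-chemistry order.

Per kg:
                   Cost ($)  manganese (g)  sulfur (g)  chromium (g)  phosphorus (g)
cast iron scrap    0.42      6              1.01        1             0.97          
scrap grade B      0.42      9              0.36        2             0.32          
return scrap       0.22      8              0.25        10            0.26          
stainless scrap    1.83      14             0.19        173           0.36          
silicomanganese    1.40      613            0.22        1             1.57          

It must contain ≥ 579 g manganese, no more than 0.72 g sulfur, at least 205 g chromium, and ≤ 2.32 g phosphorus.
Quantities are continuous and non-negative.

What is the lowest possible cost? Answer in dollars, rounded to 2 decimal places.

Set it up as a linear program. Let x1 = kg of cast iron scrap, x2 = kg of scrap grade B, x3 = kg of return scrap, x4 = kg of stainless scrap, x5 = kg of silicomanganese.
Minimise 0.42x1 + 0.42x2 + 0.22x3 + 1.83x4 + 1.4x5 subject to:
  6x1 + 9x2 + 8x3 + 14x4 + 613x5 ≥ 579   (manganese)
  1.01x1 + 0.36x2 + 0.25x3 + 0.19x4 + 0.22x5 ≤ 0.72   (sulfur)
  1x1 + 2x2 + 10x3 + 173x4 + 1x5 ≥ 205   (chromium)
  0.97x1 + 0.32x2 + 0.26x3 + 0.36x4 + 1.57x5 ≤ 2.32   (phosphorus)
  x1, x2, x3, x4, x5 ≥ 0.
The minimum-cost mix takes nothing from cast iron scrap, scrap grade B, return scrap — only stainless scrap, silicomanganese. The manganese and chromium requirements are met with equality.
That vertex is x4 = 1.18, x5 = 0.9176.
Total cost: 1.83·1.18 + 1.4·0.9176 = 3.4440.

$3.44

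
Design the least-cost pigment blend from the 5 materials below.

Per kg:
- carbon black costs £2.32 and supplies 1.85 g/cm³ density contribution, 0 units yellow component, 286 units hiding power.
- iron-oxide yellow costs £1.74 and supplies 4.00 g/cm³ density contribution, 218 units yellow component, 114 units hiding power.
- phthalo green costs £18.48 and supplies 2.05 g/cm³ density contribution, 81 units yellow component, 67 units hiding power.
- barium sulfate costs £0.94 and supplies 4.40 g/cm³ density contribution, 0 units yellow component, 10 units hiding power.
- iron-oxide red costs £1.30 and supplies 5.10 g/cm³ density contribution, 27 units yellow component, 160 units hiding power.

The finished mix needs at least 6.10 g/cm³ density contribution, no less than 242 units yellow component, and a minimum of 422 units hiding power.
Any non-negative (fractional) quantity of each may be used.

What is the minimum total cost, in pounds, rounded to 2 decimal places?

£4.13

Treat it as an LP. Let x1 = kg of carbon black, x2 = kg of iron-oxide yellow, x3 = kg of phthalo green, x4 = kg of barium sulfate, x5 = kg of iron-oxide red.
Minimize 2.32x1 + 1.74x2 + 18.48x3 + 0.94x4 + 1.3x5 subject to:
  1.85x1 + 4x2 + 2.05x3 + 4.4x4 + 5.1x5 ≥ 6.1   (density contribution)
  218x2 + 81x3 + 27x5 ≥ 242   (yellow component)
  286x1 + 114x2 + 67x3 + 10x4 + 160x5 ≥ 422   (hiding power)
  x1, x2, x3, x4, x5 ≥ 0.
The optimal basis is {iron-oxide yellow, iron-oxide red}; carbon black, phthalo green, barium sulfate drop out. There the yellow component and hiding power constraints are tight.
So iron-oxide yellow = 0.8593 kg, iron-oxide red = 2.025 kg.
Hence cost = 1.74·0.8593 + 1.3·2.025 = £4.1277.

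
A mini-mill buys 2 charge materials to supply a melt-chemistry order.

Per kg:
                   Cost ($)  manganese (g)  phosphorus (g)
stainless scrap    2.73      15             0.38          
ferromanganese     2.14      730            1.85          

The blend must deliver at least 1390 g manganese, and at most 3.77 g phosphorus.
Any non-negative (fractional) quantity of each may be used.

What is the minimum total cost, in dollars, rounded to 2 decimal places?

Let x1 = kg of stainless scrap, x2 = kg of ferromanganese.
Minimise 2.73x1 + 2.14x2 s.t.:
  15x1 + 730x2 ≥ 1390   (manganese)
  0.38x1 + 1.85x2 ≤ 3.77   (phosphorus)
  x1, x2 ≥ 0.
The minimum-cost mix takes nothing from stainless scrap — only ferromanganese. There the manganese constraint is tight.
That vertex is x2 = 1.904.
Cost = 2.14·1.904 = 4.0746.

$4.07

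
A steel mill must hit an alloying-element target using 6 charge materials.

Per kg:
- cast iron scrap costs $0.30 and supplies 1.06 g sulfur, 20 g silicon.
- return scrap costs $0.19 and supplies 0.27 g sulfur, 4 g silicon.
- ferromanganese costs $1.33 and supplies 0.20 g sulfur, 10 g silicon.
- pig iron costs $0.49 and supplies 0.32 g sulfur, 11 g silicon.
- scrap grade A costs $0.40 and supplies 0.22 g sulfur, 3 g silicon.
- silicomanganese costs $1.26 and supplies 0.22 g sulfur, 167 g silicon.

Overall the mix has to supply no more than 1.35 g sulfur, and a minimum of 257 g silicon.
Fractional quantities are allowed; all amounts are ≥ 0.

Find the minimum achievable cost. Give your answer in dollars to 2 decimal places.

Treat it as an LP. Let x1 = kg of cast iron scrap, x2 = kg of return scrap, x3 = kg of ferromanganese, x4 = kg of pig iron, x5 = kg of scrap grade A, x6 = kg of silicomanganese.
Minimize 0.3x1 + 0.19x2 + 1.33x3 + 0.49x4 + 0.4x5 + 1.26x6 with:
  1.06x1 + 0.27x2 + 0.2x3 + 0.32x4 + 0.22x5 + 0.22x6 ≤ 1.35   (sulfur)
  20x1 + 4x2 + 10x3 + 11x4 + 3x5 + 167x6 ≥ 257   (silicon)
  x1, x2, x3, x4, x5, x6 ≥ 0.
The optimal basis is {silicomanganese}; cast iron scrap, return scrap, ferromanganese, pig iron, scrap grade A drop out. The silicon requirement is met with equality.
That vertex is x6 = 1.539.
Total cost: 1.26·1.539 = 1.9391.

$1.94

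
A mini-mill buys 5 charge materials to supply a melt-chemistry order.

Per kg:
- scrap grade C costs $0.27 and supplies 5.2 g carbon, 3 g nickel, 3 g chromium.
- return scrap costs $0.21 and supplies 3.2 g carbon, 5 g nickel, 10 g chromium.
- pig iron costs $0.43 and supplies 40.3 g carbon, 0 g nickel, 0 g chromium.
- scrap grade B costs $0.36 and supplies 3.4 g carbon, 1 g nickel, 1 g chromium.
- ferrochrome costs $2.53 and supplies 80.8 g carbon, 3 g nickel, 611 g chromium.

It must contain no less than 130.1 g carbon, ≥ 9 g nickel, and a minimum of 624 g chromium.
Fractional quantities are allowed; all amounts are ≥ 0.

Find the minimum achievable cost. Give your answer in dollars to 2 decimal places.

$3.27

This is a linear program. Let x1 = kg of scrap grade C, x2 = kg of return scrap, x3 = kg of pig iron, x4 = kg of scrap grade B, x5 = kg of ferrochrome.
Minimise 0.27x1 + 0.21x2 + 0.43x3 + 0.36x4 + 2.53x5 s.t.:
  5.2x1 + 3.2x2 + 40.3x3 + 3.4x4 + 80.8x5 ≥ 130.1   (carbon)
  3x1 + 5x2 + 1x4 + 3x5 ≥ 9   (nickel)
  3x1 + 10x2 + 1x4 + 611x5 ≥ 624   (chromium)
  x1, x2, x3, x4, x5 ≥ 0.
The minimum-cost mix takes nothing from scrap grade C, scrap grade B — only return scrap, pig iron, ferrochrome. There the carbon, nickel, chromium constraints are tight.
That vertex is x2 = 1.199, x3 = 1.125, x5 = 1.002.
Total cost: 0.21·1.199 + 0.43·1.125 + 2.53·1.002 = 3.2706.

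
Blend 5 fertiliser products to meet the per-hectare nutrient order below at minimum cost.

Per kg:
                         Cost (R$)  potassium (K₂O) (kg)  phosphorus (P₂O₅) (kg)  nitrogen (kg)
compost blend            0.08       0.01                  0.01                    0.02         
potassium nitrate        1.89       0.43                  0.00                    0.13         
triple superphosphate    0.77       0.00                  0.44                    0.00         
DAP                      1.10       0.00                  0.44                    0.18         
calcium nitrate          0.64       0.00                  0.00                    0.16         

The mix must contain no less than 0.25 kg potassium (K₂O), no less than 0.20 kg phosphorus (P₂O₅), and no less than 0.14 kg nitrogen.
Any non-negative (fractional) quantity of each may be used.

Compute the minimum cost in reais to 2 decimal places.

This is a linear program. Let x1 = kg of compost blend, x2 = kg of potassium nitrate, x3 = kg of triple superphosphate, x4 = kg of DAP, x5 = kg of calcium nitrate.
min 0.08x1 + 1.89x2 + 0.77x3 + 1.1x4 + 0.64x5 with:
  0.01x1 + 0.43x2 ≥ 0.25   (potassium (K₂O))
  0.01x1 + 0.44x3 + 0.44x4 ≥ 0.2   (phosphorus (P₂O₅))
  0.02x1 + 0.13x2 + 0.18x4 + 0.16x5 ≥ 0.14   (nitrogen)
  x1, x2, x3, x4, x5 ≥ 0.
The cheapest feasible vertex uses only compost blend, potassium nitrate, triple superphosphate; DAP, calcium nitrate are not used. The potassium (K₂O), phosphorus (P₂O₅), nitrogen requirements are met with equality.
Solving gives x1 = 3.795, x2 = 0.4932, x3 = 0.3683.
Hence cost = 0.08·3.795 + 1.89·0.4932 + 0.77·0.3683 = R$1.5193.

R$1.52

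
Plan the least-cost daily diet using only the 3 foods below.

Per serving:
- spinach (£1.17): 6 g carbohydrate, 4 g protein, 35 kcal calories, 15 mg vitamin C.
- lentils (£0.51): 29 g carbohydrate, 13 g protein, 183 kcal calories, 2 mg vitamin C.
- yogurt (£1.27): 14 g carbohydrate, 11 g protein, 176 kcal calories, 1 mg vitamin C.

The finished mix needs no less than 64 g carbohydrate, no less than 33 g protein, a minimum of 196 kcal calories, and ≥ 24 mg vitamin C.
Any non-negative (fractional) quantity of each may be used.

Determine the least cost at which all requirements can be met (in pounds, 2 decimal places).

Set it up as a linear program. Let x1 = servings of spinach, x2 = servings of lentils, x3 = servings of yogurt.
Minimise 1.17x1 + 0.51x2 + 1.27x3 subject to:
  6x1 + 29x2 + 14x3 ≥ 64   (carbohydrate)
  4x1 + 13x2 + 11x3 ≥ 33   (protein)
  35x1 + 183x2 + 176x3 ≥ 196   (calories)
  15x1 + 2x2 + 1x3 ≥ 24   (vitamin C)
  x1, x2, x3 ≥ 0.
At the optimum only spinach, lentils are positive (yogurt = 0). There the protein and vitamin C constraints are tight.
That vertex is x1 = 1.316, x2 = 2.134.
Hence cost = 1.17·1.316 + 0.51·2.134 = £2.6281.

£2.63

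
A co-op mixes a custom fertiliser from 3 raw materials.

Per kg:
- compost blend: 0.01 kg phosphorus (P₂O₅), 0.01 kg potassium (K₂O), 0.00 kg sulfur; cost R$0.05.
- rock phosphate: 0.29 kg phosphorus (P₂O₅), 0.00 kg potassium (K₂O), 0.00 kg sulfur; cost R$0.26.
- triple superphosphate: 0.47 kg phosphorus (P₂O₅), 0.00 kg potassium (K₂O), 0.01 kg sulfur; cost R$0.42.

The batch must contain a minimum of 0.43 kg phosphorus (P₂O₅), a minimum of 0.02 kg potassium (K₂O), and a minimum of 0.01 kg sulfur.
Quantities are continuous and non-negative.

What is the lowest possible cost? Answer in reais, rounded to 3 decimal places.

R$0.520

This is a linear program. Let x1 = kg of compost blend, x2 = kg of rock phosphate, x3 = kg of triple superphosphate.
min 0.05x1 + 0.26x2 + 0.42x3 with:
  0.01x1 + 0.29x2 + 0.47x3 ≥ 0.43   (phosphorus (P₂O₅))
  0.01x1 ≥ 0.02   (potassium (K₂O))
  0.01x3 ≥ 0.01   (sulfur)
  x1, x2, x3 ≥ 0.
The cheapest feasible vertex uses only compost blend, triple superphosphate; rock phosphate is not used. There the potassium (K₂O) and sulfur constraints are tight.
Solving gives x1 = 2, x3 = 1.
Total cost: 0.05·2 + 0.42·1 = 0.52000.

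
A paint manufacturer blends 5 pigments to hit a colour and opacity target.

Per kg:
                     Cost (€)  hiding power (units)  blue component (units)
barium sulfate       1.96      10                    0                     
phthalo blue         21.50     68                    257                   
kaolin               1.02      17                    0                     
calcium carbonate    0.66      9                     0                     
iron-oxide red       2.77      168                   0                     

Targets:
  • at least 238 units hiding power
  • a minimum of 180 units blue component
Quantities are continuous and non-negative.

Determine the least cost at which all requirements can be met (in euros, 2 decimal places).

€18.20

Let x1 = kg of barium sulfate, x2 = kg of phthalo blue, x3 = kg of kaolin, x4 = kg of calcium carbonate, x5 = kg of iron-oxide red.
Minimize 1.96x1 + 21.5x2 + 1.02x3 + 0.66x4 + 2.77x5 s.t.:
  10x1 + 68x2 + 17x3 + 9x4 + 168x5 ≥ 238   (hiding power)
  257x2 ≥ 180   (blue component)
  x1, x2, x3, x4, x5 ≥ 0.
At the optimum only phthalo blue, iron-oxide red are positive (barium sulfate, kaolin, calcium carbonate = 0). The hiding power and blue component requirements are met with equality.
Optimal quantities: phthalo blue = 0.7004 kg, iron-oxide red = 1.133 kg.
Cost = 21.5·0.7004 + 2.77·1.133 = 18.1970.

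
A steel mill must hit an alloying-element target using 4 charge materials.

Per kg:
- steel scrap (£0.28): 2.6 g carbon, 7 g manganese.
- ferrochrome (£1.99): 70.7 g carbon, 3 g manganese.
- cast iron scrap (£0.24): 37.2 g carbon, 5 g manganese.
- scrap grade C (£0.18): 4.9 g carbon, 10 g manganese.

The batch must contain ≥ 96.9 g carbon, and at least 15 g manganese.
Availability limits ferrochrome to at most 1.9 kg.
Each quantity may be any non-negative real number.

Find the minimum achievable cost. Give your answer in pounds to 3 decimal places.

Let x1 = kg of steel scrap, x2 = kg of ferrochrome, x3 = kg of cast iron scrap, x4 = kg of scrap grade C.
Minimize 0.28x1 + 1.99x2 + 0.24x3 + 0.18x4 subject to:
  2.6x1 + 70.7x2 + 37.2x3 + 4.9x4 ≥ 96.9   (carbon)
  7x1 + 3x2 + 5x3 + 10x4 ≥ 15   (manganese)
  x2 ≤ 1.9
  x1, x2, x3, x4 ≥ 0.
The minimum-cost mix takes nothing from steel scrap, ferrochrome — only cast iron scrap, scrap grade C. There the carbon and manganese constraints are tight.
So cast iron scrap = 2.577 kg, scrap grade C = 0.2115 kg.
Cost = 0.24·2.577 + 0.18·0.2115 = 0.65655.

£0.657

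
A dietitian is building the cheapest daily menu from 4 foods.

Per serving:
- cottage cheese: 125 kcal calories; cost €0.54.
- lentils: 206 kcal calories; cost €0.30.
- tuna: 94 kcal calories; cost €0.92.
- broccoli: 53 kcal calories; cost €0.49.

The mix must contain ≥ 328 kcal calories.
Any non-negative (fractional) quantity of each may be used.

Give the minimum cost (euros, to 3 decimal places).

€0.478

Let x1 = servings of cottage cheese, x2 = servings of lentils, x3 = servings of tuna, x4 = servings of broccoli.
Minimize 0.54x1 + 0.3x2 + 0.92x3 + 0.49x4 with:
  125x1 + 206x2 + 94x3 + 53x4 ≥ 328   (calories)
  x1, x2, x3, x4 ≥ 0.
At the optimum only lentils is positive (cottage cheese, tuna, broccoli = 0). Binding constraint: calories.
That vertex is x2 = 1.592.
Cost = 0.3·1.592 = 0.47760.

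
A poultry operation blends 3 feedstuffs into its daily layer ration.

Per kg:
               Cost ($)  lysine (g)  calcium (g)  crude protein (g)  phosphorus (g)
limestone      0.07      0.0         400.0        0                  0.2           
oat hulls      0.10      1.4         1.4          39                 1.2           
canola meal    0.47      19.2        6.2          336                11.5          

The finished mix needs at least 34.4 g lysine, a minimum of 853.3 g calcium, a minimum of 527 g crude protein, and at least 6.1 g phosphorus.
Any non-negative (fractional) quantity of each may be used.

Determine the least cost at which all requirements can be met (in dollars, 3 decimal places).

Set it up as a linear program. Let x1 = kg of limestone, x2 = kg of oat hulls, x3 = kg of canola meal.
min 0.07x1 + 0.1x2 + 0.47x3 subject to:
  1.4x2 + 19.2x3 ≥ 34.4   (lysine)
  400x1 + 1.4x2 + 6.2x3 ≥ 853.3   (calcium)
  39x2 + 336x3 ≥ 527   (crude protein)
  0.2x1 + 1.2x2 + 11.5x3 ≥ 6.1   (phosphorus)
  x1, x2, x3 ≥ 0.
The minimum-cost mix takes nothing from oat hulls — only limestone, canola meal. Binding constraints: lysine and calcium.
Optimal quantities: limestone = 2.1055 kg, canola meal = 1.7917 kg.
Objective = 0.07·2.1055 + 0.47·1.7917 = 0.98948.

$0.989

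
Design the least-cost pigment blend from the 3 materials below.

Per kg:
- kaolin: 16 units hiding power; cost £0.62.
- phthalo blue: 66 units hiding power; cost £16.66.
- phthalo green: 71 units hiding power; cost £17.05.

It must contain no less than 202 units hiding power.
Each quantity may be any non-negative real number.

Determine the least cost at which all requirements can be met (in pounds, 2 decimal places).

Treat it as an LP. Let x1 = kg of kaolin, x2 = kg of phthalo blue, x3 = kg of phthalo green.
Minimize 0.62x1 + 16.66x2 + 17.05x3 subject to:
  16x1 + 66x2 + 71x3 ≥ 202   (hiding power)
  x1, x2, x3 ≥ 0.
The minimum-cost mix takes nothing from phthalo blue, phthalo green — only kaolin. Binding constraint: hiding power.
Optimal quantities: kaolin = 12.625 kg.
Hence cost = 0.62·12.625 = £7.8275.

£7.83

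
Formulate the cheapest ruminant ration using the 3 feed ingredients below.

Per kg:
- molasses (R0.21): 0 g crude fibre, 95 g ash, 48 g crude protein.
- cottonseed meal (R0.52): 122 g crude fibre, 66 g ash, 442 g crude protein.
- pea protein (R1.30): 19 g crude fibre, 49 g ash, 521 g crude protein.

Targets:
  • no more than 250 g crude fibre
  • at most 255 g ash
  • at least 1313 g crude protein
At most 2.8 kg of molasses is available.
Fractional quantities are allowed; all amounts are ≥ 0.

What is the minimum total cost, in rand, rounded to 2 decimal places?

R2.16

This is a linear program. Let x1 = kg of molasses, x2 = kg of cottonseed meal, x3 = kg of pea protein.
Minimize 0.21x1 + 0.52x2 + 1.3x3 s.t.:
  122x2 + 19x3 ≤ 250   (crude fibre)
  95x1 + 66x2 + 49x3 ≤ 255   (ash)
  48x1 + 442x2 + 521x3 ≥ 1313   (crude protein)
  x1 ≤ 2.8
  x1, x2, x3 ≥ 0.
The minimum-cost mix takes nothing from molasses — only cottonseed meal, pea protein. Binding constraints: crude fibre and crude protein.
Optimal quantities: cottonseed meal = 1.909 kg, pea protein = 0.9007 kg.
Hence cost = 0.52·1.909 + 1.3·0.9007 = R2.1636.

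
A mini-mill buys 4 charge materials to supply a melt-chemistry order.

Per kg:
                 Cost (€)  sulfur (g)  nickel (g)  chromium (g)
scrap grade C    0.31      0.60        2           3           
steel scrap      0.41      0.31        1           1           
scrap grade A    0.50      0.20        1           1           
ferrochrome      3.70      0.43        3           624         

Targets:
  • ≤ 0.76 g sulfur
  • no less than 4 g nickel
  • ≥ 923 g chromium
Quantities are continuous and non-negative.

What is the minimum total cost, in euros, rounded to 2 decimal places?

€5.47

Set it up as a linear program. Let x1 = kg of scrap grade C, x2 = kg of steel scrap, x3 = kg of scrap grade A, x4 = kg of ferrochrome.
Minimize 0.31x1 + 0.41x2 + 0.5x3 + 3.7x4 s.t.:
  0.6x1 + 0.31x2 + 0.2x3 + 0.43x4 ≤ 0.76   (sulfur)
  2x1 + 1x2 + 1x3 + 3x4 ≥ 4   (nickel)
  3x1 + 1x2 + 1x3 + 624x4 ≥ 923   (chromium)
  x1, x2, x3, x4 ≥ 0.
The optimal basis is {ferrochrome}; scrap grade C, steel scrap, scrap grade A drop out. Binding constraint: chromium.
Solving gives x4 = 1.479.
Hence cost = 3.7·1.479 = €5.4723.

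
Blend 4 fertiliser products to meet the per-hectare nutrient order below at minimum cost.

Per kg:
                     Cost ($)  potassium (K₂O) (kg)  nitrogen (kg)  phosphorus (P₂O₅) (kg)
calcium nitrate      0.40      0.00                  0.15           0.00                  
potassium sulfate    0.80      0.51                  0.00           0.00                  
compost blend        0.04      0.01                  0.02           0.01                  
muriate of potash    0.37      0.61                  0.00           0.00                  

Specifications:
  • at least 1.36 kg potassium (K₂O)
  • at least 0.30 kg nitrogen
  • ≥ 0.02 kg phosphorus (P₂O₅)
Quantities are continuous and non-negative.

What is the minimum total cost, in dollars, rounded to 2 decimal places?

$1.33

Treat it as an LP. Let x1 = kg of calcium nitrate, x2 = kg of potassium sulfate, x3 = kg of compost blend, x4 = kg of muriate of potash.
min 0.4x1 + 0.8x2 + 0.04x3 + 0.37x4 with:
  0.51x2 + 0.01x3 + 0.61x4 ≥ 1.36   (potassium (K₂O))
  0.15x1 + 0.02x3 ≥ 0.3   (nitrogen)
  0.01x3 ≥ 0.02   (phosphorus (P₂O₅))
  x1, x2, x3, x4 ≥ 0.
At the optimum only compost blend, muriate of potash are positive (calcium nitrate, potassium sulfate = 0). Binding constraints: potassium (K₂O) and nitrogen.
So compost blend = 15 kg, muriate of potash = 1.984 kg.
Objective = 0.04·15 + 0.37·1.984 = 1.3341.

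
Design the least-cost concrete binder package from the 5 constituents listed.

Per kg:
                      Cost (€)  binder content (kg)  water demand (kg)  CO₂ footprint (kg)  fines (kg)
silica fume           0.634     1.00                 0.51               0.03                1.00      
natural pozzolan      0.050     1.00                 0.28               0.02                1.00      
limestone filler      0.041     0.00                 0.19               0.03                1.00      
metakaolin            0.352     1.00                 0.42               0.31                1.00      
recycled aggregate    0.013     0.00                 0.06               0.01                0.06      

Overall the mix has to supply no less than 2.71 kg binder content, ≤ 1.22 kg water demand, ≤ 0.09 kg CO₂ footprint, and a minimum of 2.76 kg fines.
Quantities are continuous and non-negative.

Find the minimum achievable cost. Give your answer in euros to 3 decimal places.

€0.138

Let x1 = kg of silica fume, x2 = kg of natural pozzolan, x3 = kg of limestone filler, x4 = kg of metakaolin, x5 = kg of recycled aggregate.
Minimize 0.634x1 + 0.05x2 + 0.041x3 + 0.352x4 + 0.013x5 s.t.:
  1x1 + 1x2 + 1x4 ≥ 2.71   (binder content)
  0.51x1 + 0.28x2 + 0.19x3 + 0.42x4 + 0.06x5 ≤ 1.22   (water demand)
  0.03x1 + 0.02x2 + 0.03x3 + 0.31x4 + 0.01x5 ≤ 0.09   (CO₂ footprint)
  1x1 + 1x2 + 1x3 + 1x4 + 0.06x5 ≥ 2.76   (fines)
  x1, x2, x3, x4, x5 ≥ 0.
The cheapest feasible vertex uses only natural pozzolan, limestone filler; silica fume, metakaolin, recycled aggregate are not used. There the binder content and fines constraints are tight.
So natural pozzolan = 2.71 kg, limestone filler = 0.05 kg.
Hence cost = 0.05·2.71 + 0.041·0.05 = €0.13755.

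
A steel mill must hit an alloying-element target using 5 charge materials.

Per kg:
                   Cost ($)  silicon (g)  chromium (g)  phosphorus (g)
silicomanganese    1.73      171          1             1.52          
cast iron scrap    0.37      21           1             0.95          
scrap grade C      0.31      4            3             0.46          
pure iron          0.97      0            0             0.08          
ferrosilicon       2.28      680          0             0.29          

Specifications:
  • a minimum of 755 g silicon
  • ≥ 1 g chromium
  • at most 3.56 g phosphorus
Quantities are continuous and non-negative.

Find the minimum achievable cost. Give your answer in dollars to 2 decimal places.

$2.63

Set it up as a linear program. Let x1 = kg of silicomanganese, x2 = kg of cast iron scrap, x3 = kg of scrap grade C, x4 = kg of pure iron, x5 = kg of ferrosilicon.
min 1.73x1 + 0.37x2 + 0.31x3 + 0.97x4 + 2.28x5 subject to:
  171x1 + 21x2 + 4x3 + 680x5 ≥ 755   (silicon)
  1x1 + 1x2 + 3x3 ≥ 1   (chromium)
  1.52x1 + 0.95x2 + 0.46x3 + 0.08x4 + 0.29x5 ≤ 3.56   (phosphorus)
  x1, x2, x3, x4, x5 ≥ 0.
The minimum-cost mix takes nothing from silicomanganese, cast iron scrap, pure iron — only scrap grade C, ferrosilicon. Binding constraints: silicon and chromium.
So scrap grade C = 0.3333 kg, ferrosilicon = 1.108 kg.
Total cost: 0.31·0.3333 + 2.28·1.108 = 2.6296.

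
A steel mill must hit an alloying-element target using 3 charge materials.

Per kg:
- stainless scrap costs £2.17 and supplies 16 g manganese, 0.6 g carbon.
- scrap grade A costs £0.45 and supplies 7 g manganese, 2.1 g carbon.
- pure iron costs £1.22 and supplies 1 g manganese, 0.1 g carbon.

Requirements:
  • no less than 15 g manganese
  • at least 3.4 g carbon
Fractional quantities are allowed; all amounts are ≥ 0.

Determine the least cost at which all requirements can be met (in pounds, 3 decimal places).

Set it up as a linear program. Let x1 = kg of stainless scrap, x2 = kg of scrap grade A, x3 = kg of pure iron.
min 2.17x1 + 0.45x2 + 1.22x3 s.t.:
  16x1 + 7x2 + 1x3 ≥ 15   (manganese)
  0.6x1 + 2.1x2 + 0.1x3 ≥ 3.4   (carbon)
  x1, x2, x3 ≥ 0.
The optimal basis is {scrap grade A}; stainless scrap, pure iron drop out. The manganese requirement is met with equality.
That vertex is x2 = 2.143.
Cost = 0.45·2.143 = 0.96435.

£0.964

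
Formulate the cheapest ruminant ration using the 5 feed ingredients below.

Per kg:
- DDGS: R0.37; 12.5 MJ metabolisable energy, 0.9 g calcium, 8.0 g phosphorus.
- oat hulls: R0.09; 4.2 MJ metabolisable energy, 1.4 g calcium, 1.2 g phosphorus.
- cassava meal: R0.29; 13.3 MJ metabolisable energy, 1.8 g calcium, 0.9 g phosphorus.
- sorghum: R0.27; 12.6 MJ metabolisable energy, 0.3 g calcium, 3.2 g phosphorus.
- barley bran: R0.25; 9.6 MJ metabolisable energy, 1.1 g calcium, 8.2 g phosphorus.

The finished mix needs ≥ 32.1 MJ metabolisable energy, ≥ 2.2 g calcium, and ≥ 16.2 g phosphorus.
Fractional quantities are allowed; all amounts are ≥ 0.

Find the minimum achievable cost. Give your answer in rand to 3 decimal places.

R0.745

Let x1 = kg of DDGS, x2 = kg of oat hulls, x3 = kg of cassava meal, x4 = kg of sorghum, x5 = kg of barley bran.
Minimize 0.37x1 + 0.09x2 + 0.29x3 + 0.27x4 + 0.25x5 subject to:
  12.5x1 + 4.2x2 + 13.3x3 + 12.6x4 + 9.6x5 ≥ 32.1   (metabolisable energy)
  0.9x1 + 1.4x2 + 1.8x3 + 0.3x4 + 1.1x5 ≥ 2.2   (calcium)
  8x1 + 1.2x2 + 0.9x3 + 3.2x4 + 8.2x5 ≥ 16.2   (phosphorus)
  x1, x2, x3, x4, x5 ≥ 0.
The optimal basis is {oat hulls, barley bran}; DDGS, cassava meal, sorghum drop out. There the metabolisable energy and phosphorus constraints are tight.
So oat hulls = 4.699 kg, barley bran = 1.288 kg.
Total cost: 0.09·4.699 + 0.25·1.288 = 0.74491.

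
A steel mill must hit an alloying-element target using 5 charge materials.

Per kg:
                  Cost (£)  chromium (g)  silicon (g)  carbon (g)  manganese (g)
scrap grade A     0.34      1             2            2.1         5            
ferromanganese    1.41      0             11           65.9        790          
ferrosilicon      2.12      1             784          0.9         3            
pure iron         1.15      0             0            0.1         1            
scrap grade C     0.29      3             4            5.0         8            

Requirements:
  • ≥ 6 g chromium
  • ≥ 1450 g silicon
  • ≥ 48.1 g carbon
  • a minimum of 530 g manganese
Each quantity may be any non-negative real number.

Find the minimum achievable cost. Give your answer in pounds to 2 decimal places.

£5.21

This is a linear program. Let x1 = kg of scrap grade A, x2 = kg of ferromanganese, x3 = kg of ferrosilicon, x4 = kg of pure iron, x5 = kg of scrap grade C.
min 0.34x1 + 1.41x2 + 2.12x3 + 1.15x4 + 0.29x5 subject to:
  1x1 + 1x3 + 3x5 ≥ 6   (chromium)
  2x1 + 11x2 + 784x3 + 4x5 ≥ 1450   (silicon)
  2.1x1 + 65.9x2 + 0.9x3 + 0.1x4 + 5x5 ≥ 48.1   (carbon)
  5x1 + 790x2 + 3x3 + 1x4 + 8x5 ≥ 530   (manganese)
  x1, x2, x3, x4, x5 ≥ 0.
At the optimum only ferromanganese, ferrosilicon, scrap grade C are positive (scrap grade A, pure iron = 0). There the chromium, silicon, manganese constraints are tight.
That vertex is x2 = 0.6499, x3 = 1.833, x5 = 1.389.
Hence cost = 1.41·0.6499 + 2.12·1.833 + 0.29·1.389 = £5.2051.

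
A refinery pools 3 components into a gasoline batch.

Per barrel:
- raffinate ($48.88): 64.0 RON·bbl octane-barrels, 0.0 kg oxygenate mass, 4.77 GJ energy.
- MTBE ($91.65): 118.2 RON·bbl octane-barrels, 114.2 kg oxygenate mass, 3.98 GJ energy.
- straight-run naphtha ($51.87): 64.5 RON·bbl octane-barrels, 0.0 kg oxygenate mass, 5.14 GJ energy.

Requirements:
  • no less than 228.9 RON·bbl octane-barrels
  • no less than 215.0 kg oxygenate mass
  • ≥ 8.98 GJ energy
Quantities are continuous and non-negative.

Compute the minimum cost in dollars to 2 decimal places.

$187.55

Treat it as an LP. Let x1 = barrels of raffinate, x2 = barrels of MTBE, x3 = barrels of straight-run naphtha.
Minimize 48.88x1 + 91.65x2 + 51.87x3 subject to:
  64x1 + 118.2x2 + 64.5x3 ≥ 228.9   (octane-barrels)
  114.2x2 ≥ 215   (oxygenate mass)
  4.77x1 + 3.98x2 + 5.14x3 ≥ 8.98   (energy)
  x1, x2, x3 ≥ 0.
The optimal basis is {MTBE, straight-run naphtha}; raffinate drops out. The oxygenate mass and energy requirements are met with equality.
That vertex is x2 = 1.88266, x3 = 0.289301.
Cost = 91.65·1.88266 + 51.87·0.289301 = 187.5518.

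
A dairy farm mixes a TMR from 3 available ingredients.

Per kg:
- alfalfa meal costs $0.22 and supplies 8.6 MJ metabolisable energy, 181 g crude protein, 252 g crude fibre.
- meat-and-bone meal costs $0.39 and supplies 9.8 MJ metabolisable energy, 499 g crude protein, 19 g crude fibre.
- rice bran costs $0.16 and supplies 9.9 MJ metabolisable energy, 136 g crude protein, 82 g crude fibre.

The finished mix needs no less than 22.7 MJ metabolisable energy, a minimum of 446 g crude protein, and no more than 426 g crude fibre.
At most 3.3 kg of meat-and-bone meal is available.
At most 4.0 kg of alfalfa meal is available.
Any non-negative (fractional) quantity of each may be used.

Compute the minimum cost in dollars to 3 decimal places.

Set it up as a linear program. Let x1 = kg of alfalfa meal, x2 = kg of meat-and-bone meal, x3 = kg of rice bran.
min 0.22x1 + 0.39x2 + 0.16x3 s.t.:
  8.6x1 + 9.8x2 + 9.9x3 ≥ 22.7   (metabolisable energy)
  181x1 + 499x2 + 136x3 ≥ 446   (crude protein)
  252x1 + 19x2 + 82x3 ≤ 426   (crude fibre)
  x2 ≤ 3.3
  x1 ≤ 4
  x1, x2, x3 ≥ 0.
The cheapest feasible vertex uses only meat-and-bone meal, rice bran; alfalfa meal is not used. The metabolisable energy and crude protein requirements are met with equality.
That vertex is x2 = 0.3682, x3 = 1.928.
Hence cost = 0.39·0.3682 + 0.16·1.928 = $0.45208.

$0.452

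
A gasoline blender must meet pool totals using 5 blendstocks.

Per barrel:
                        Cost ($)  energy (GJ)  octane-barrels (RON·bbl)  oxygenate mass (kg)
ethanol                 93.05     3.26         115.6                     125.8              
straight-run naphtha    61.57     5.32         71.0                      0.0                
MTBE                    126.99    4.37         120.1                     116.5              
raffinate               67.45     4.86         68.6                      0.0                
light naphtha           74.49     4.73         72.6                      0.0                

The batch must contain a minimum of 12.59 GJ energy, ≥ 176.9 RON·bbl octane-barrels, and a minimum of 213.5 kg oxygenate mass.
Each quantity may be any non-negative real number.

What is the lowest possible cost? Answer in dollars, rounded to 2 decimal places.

Treat it as an LP. Let x1 = barrels of ethanol, x2 = barrels of straight-run naphtha, x3 = barrels of MTBE, x4 = barrels of raffinate, x5 = barrels of light naphtha.
Minimise 93.05x1 + 61.57x2 + 126.99x3 + 67.45x4 + 74.49x5 subject to:
  3.26x1 + 5.32x2 + 4.37x3 + 4.86x4 + 4.73x5 ≥ 12.59   (energy)
  115.6x1 + 71x2 + 120.1x3 + 68.6x4 + 72.6x5 ≥ 176.9   (octane-barrels)
  125.8x1 + 116.5x3 ≥ 213.5   (oxygenate mass)
  x1, x2, x3, x4, x5 ≥ 0.
The cheapest feasible vertex uses only ethanol, straight-run naphtha; MTBE, raffinate, light naphtha are not used. Binding constraints: energy and oxygenate mass.
So ethanol = 1.69714 barrels, straight-run naphtha = 1.32657 barrels.
Cost = 93.05·1.69714 + 61.57·1.32657 = 239.5958.

$239.60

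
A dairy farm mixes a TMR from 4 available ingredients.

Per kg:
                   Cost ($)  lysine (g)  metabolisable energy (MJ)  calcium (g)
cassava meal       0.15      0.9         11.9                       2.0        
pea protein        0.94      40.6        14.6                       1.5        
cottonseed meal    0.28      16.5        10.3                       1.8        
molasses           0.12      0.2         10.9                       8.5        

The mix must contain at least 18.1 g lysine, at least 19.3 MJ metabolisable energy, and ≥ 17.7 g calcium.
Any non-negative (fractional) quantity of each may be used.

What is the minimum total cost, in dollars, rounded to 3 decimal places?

$0.523

Set it up as a linear program. Let x1 = kg of cassava meal, x2 = kg of pea protein, x3 = kg of cottonseed meal, x4 = kg of molasses.
Minimise 0.15x1 + 0.94x2 + 0.28x3 + 0.12x4 subject to:
  0.9x1 + 40.6x2 + 16.5x3 + 0.2x4 ≥ 18.1   (lysine)
  11.9x1 + 14.6x2 + 10.3x3 + 10.9x4 ≥ 19.3   (metabolisable energy)
  2x1 + 1.5x2 + 1.8x3 + 8.5x4 ≥ 17.7   (calcium)
  x1, x2, x3, x4 ≥ 0.
The minimum-cost mix takes nothing from cassava meal, pea protein — only cottonseed meal, molasses. There the lysine and calcium constraints are tight.
Solving gives x3 = 1.074, x4 = 1.855.
Total cost: 0.28·1.074 + 0.12·1.855 = 0.52332.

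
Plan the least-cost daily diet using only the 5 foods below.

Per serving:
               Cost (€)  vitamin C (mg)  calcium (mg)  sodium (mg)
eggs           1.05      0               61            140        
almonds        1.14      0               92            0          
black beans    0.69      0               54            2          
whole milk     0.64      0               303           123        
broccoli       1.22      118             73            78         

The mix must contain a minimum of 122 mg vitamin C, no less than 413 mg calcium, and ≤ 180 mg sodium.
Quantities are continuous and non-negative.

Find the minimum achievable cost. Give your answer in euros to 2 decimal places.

€2.93

Treat it as an LP. Let x1 = servings of eggs, x2 = servings of almonds, x3 = servings of black beans, x4 = servings of whole milk, x5 = servings of broccoli.
Minimise 1.05x1 + 1.14x2 + 0.69x3 + 0.64x4 + 1.22x5 s.t.:
  118x5 ≥ 122   (vitamin C)
  61x1 + 92x2 + 54x3 + 303x4 + 73x5 ≥ 413   (calcium)
  140x1 + 2x3 + 123x4 + 78x5 ≤ 180   (sodium)
  x1, x2, x3, x4, x5 ≥ 0.
The optimal basis is {almonds, whole milk, broccoli}; eggs, black beans drop out. There the vitamin C, calcium, sodium constraints are tight.
Optimal quantities: almonds = 1.008 servings, whole milk = 0.8078 servings, broccoli = 1.034 servings.
Hence cost = 1.14·1.008 + 0.64·0.8078 + 1.22·1.034 = €2.9276.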